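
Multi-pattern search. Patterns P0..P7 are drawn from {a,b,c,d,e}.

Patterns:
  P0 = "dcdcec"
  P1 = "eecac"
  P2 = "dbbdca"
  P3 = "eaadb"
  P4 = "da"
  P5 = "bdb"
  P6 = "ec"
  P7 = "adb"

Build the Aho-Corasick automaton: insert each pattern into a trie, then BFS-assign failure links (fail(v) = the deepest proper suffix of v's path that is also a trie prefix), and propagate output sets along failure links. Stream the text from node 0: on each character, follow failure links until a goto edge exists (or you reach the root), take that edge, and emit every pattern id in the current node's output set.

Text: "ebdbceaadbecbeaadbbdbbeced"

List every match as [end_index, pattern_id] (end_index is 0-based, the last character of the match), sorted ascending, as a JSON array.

Build automaton:
Trie (insert patterns):
  n0 'ε': a→26 b→22 d→1 e→7
  n1 'd': a→21 b→12 c→2
  n2 'dc': d→3
  n3 'dcd': c→4
  n4 'dcdc': e→5
  n5 'dcdce': c→6
  n6 'dcdcec': ·  [P0 ends]
  n7 'e': a→17 c→25 e→8
  n8 'ee': c→9
  n9 'eec': a→10
  n10 'eeca': c→11
  n11 'eecac': ·  [P1 ends]
  n12 'db': b→13
  n13 'dbb': d→14
  n14 'dbbd': c→15
  n15 'dbbdc': a→16
  n16 'dbbdca': ·  [P2 ends]
  n17 'ea': a→18
  n18 'eaa': d→19
  n19 'eaad': b→20
  n20 'eaadb': ·  [P3 ends]
  n21 'da': ·  [P4 ends]
  n22 'b': d→23
  n23 'bd': b→24
  n24 'bdb': ·  [P5 ends]
  n25 'ec': ·  [P6 ends]
  n26 'a': d→27
  n27 'ad': b→28
  n28 'adb': ·  [P7 ends]

Failure links (BFS by depth):
  fail(1) 'd': from fail(0)=0 chase 'd': 0 ⇒ 0;  out=∅∪out(0)=∅
  fail(7) 'e': from fail(0)=0 chase 'e': 0 ⇒ 0;  out=∅∪out(0)=∅
  fail(22) 'b': from fail(0)=0 chase 'b': 0 ⇒ 0;  out=∅∪out(0)=∅
  fail(26) 'a': from fail(0)=0 chase 'a': 0 ⇒ 0;  out=∅∪out(0)=∅
  fail(2) 'dc': from fail(1)=0 chase 'c': 0 ⇒ 0;  out=∅∪out(0)=∅
  fail(8) 'ee': from fail(7)=0 chase 'e': 0 ⇒ 7;  out=∅∪out(7)=∅
  fail(12) 'db': from fail(1)=0 chase 'b': 0 ⇒ 22;  out=∅∪out(22)=∅
  fail(17) 'ea': from fail(7)=0 chase 'a': 0 ⇒ 26;  out=∅∪out(26)=∅
  fail(21) 'da': from fail(1)=0 chase 'a': 0 ⇒ 26;  out={4}∪out(26)={4}
  fail(23) 'bd': from fail(22)=0 chase 'd': 0 ⇒ 1;  out=∅∪out(1)=∅
  fail(25) 'ec': from fail(7)=0 chase 'c': 0 ⇒ 0;  out={6}∪out(0)={6}
  fail(27) 'ad': from fail(26)=0 chase 'd': 0 ⇒ 1;  out=∅∪out(1)=∅
  fail(3) 'dcd': from fail(2)=0 chase 'd': 0 ⇒ 1;  out=∅∪out(1)=∅
  fail(9) 'eec': from fail(8)=7 chase 'c': 7 ⇒ 25;  out=∅∪out(25)={6}
  fail(13) 'dbb': from fail(12)=22 chase 'b': 22→0 ⇒ 22;  out=∅∪out(22)=∅
  fail(18) 'eaa': from fail(17)=26 chase 'a': 26→0 ⇒ 26;  out=∅∪out(26)=∅
  fail(24) 'bdb': from fail(23)=1 chase 'b': 1 ⇒ 12;  out={5}∪out(12)={5}
  fail(28) 'adb': from fail(27)=1 chase 'b': 1 ⇒ 12;  out={7}∪out(12)={7}
  fail(4) 'dcdc': from fail(3)=1 chase 'c': 1 ⇒ 2;  out=∅∪out(2)=∅
  fail(10) 'eeca': from fail(9)=25 chase 'a': 25→0 ⇒ 26;  out=∅∪out(26)=∅
  fail(14) 'dbbd': from fail(13)=22 chase 'd': 22 ⇒ 23;  out=∅∪out(23)=∅
  fail(19) 'eaad': from fail(18)=26 chase 'd': 26 ⇒ 27;  out=∅∪out(27)=∅
  fail(5) 'dcdce': from fail(4)=2 chase 'e': 2→0 ⇒ 7;  out=∅∪out(7)=∅
  fail(11) 'eecac': from fail(10)=26 chase 'c': 26→0 ⇒ 0;  out={1}∪out(0)={1}
  fail(15) 'dbbdc': from fail(14)=23 chase 'c': 23→1 ⇒ 2;  out=∅∪out(2)=∅
  fail(20) 'eaadb': from fail(19)=27 chase 'b': 27 ⇒ 28;  out={3}∪out(28)={3,7}
  fail(6) 'dcdcec': from fail(5)=7 chase 'c': 7 ⇒ 25;  out={0}∪out(25)={0,6}
  fail(16) 'dbbdca': from fail(15)=2 chase 'a': 2→0 ⇒ 26;  out={2}∪out(26)={2}

Text stream:
pos 0 'e': at 7
pos 1 'b': at 22 (via fail)
pos 2 'd': at 23
pos 3 'b': at 24  → match P5@[1:3]
pos 4 'c': at 0 (via fail)
pos 5 'e': at 7
pos 6 'a': at 17
pos 7 'a': at 18
pos 8 'd': at 19
pos 9 'b': at 20  → match P3@[5:9],P7@[7:9]
pos 10 'e': at 7 (via fail)
pos 11 'c': at 25  → match P6@[10:11]
pos 12 'b': at 22 (via fail)
pos 13 'e': at 7 (via fail)
pos 14 'a': at 17
pos 15 'a': at 18
pos 16 'd': at 19
pos 17 'b': at 20  → match P3@[13:17],P7@[15:17]
pos 18 'b': at 13 (via fail)
pos 19 'd': at 14
pos 20 'b': at 24 (via fail)  → match P5@[18:20]
pos 21 'b': at 13 (via fail)
pos 22 'e': at 7 (via fail)
pos 23 'c': at 25  → match P6@[22:23]
pos 24 'e': at 7 (via fail)
pos 25 'd': at 1 (via fail)

Matches: [[3,5],[9,3],[9,7],[11,6],[17,3],[17,7],[20,5],[23,6]]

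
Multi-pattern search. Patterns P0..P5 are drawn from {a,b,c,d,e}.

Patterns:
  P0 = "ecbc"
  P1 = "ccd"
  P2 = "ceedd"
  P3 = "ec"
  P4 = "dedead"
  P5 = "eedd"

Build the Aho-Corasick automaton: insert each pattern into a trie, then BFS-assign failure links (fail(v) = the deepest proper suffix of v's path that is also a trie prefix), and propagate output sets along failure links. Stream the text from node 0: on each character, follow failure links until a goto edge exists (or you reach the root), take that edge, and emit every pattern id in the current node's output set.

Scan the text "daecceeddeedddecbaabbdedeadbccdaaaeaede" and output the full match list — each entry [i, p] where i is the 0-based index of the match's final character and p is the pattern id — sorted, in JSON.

Build automaton:
Trie (insert patterns):
  n0 'ε': c→5 d→12 e→1
  n1 'e': c→2 e→18
  n2 'ec': b→3  ←P3
  n3 'ecb': c→4
  n4 'ecbc': ·  ←P0
  n5 'c': c→6 e→8
  n6 'cc': d→7
  n7 'ccd': ·  ←P1
  n8 'ce': e→9
  n9 'cee': d→10
  n10 'ceed': d→11
  n11 'ceedd': ·  ←P2
  n12 'd': e→13
  n13 'de': d→14
  n14 'ded': e→15
  n15 'dede': a→16
  n16 'dedea': d→17
  n17 'dedead': ·  ←P4
  n18 'ee': d→19
  n19 'eed': d→20
  n20 'eedd': ·  ←P5

Failure links (BFS by depth):
  fail(1) 'e': from fail(0)=0 chase 'e': 0 ⇒ 0;  out=∅∪out(0)=∅
  fail(5) 'c': from fail(0)=0 chase 'c': 0 ⇒ 0;  out=∅∪out(0)=∅
  fail(12) 'd': from fail(0)=0 chase 'd': 0 ⇒ 0;  out=∅∪out(0)=∅
  fail(2) 'ec': from fail(1)=0 chase 'c': 0 ⇒ 5;  out={3}∪out(5)={3}
  fail(6) 'cc': from fail(5)=0 chase 'c': 0 ⇒ 5;  out=∅∪out(5)=∅
  fail(8) 'ce': from fail(5)=0 chase 'e': 0 ⇒ 1;  out=∅∪out(1)=∅
  fail(13) 'de': from fail(12)=0 chase 'e': 0 ⇒ 1;  out=∅∪out(1)=∅
  fail(18) 'ee': from fail(1)=0 chase 'e': 0 ⇒ 1;  out=∅∪out(1)=∅
  fail(3) 'ecb': from fail(2)=5 chase 'b': 5→0 ⇒ 0;  out=∅∪out(0)=∅
  fail(7) 'ccd': from fail(6)=5 chase 'd': 5→0 ⇒ 12;  out={1}∪out(12)={1}
  fail(9) 'cee': from fail(8)=1 chase 'e': 1 ⇒ 18;  out=∅∪out(18)=∅
  fail(14) 'ded': from fail(13)=1 chase 'd': 1→0 ⇒ 12;  out=∅∪out(12)=∅
  fail(19) 'eed': from fail(18)=1 chase 'd': 1→0 ⇒ 12;  out=∅∪out(12)=∅
  fail(4) 'ecbc': from fail(3)=0 chase 'c': 0 ⇒ 5;  out={0}∪out(5)={0}
  fail(10) 'ceed': from fail(9)=18 chase 'd': 18 ⇒ 19;  out=∅∪out(19)=∅
  fail(15) 'dede': from fail(14)=12 chase 'e': 12 ⇒ 13;  out=∅∪out(13)=∅
  fail(20) 'eedd': from fail(19)=12 chase 'd': 12→0 ⇒ 12;  out={5}∪out(12)={5}
  fail(11) 'ceedd': from fail(10)=19 chase 'd': 19 ⇒ 20;  out={2}∪out(20)={2,5}
  fail(16) 'dedea': from fail(15)=13 chase 'a': 13→1→0 ⇒ 0;  out=∅∪out(0)=∅
  fail(17) 'dedead': from fail(16)=0 chase 'd': 0 ⇒ 12;  out={4}∪out(12)={4}

Scan:
[0] read 'd'  n0⇒n12
[1] read 'a'  n12⇒n0 (via fail)
[2] read 'e'  n0⇒n1
[3] read 'c'  n1⇒n2  → match P3@[2:3]
[4] read 'c'  n2⇒n6 (via fail)
[5] read 'e'  n6⇒n8 (via fail)
[6] read 'e'  n8⇒n9
[7] read 'd'  n9⇒n10
[8] read 'd'  n10⇒n11  → match P2@[4:8],P5@[5:8]
[9] read 'e'  n11⇒n13 (via fail)
[10] read 'e'  n13⇒n18 (via fail)
[11] read 'd'  n18⇒n19
[12] read 'd'  n19⇒n20  → match P5@[9:12]
[13] read 'd'  n20⇒n12 (via fail)
[14] read 'e'  n12⇒n13
[15] read 'c'  n13⇒n2 (via fail)  → match P3@[14:15]
[16] read 'b'  n2⇒n3
[17] read 'a'  n3⇒n0 (via fail)
[18] read 'a'  n0⇒n0
[19] read 'b'  n0⇒n0
[20] read 'b'  n0⇒n0
[21] read 'd'  n0⇒n12
[22] read 'e'  n12⇒n13
[23] read 'd'  n13⇒n14
[24] read 'e'  n14⇒n15
[25] read 'a'  n15⇒n16
[26] read 'd'  n16⇒n17  → match P4@[21:26]
[27] read 'b'  n17⇒n0 (via fail)
[28] read 'c'  n0⇒n5
[29] read 'c'  n5⇒n6
[30] read 'd'  n6⇒n7  → match P1@[28:30]
[31] read 'a'  n7⇒n0 (via fail)
[32] read 'a'  n0⇒n0
[33] read 'a'  n0⇒n0
[34] read 'e'  n0⇒n1
[35] read 'a'  n1⇒n0 (via fail)
[36] read 'e'  n0⇒n1
[37] read 'd'  n1⇒n12 (via fail)
[38] read 'e'  n12⇒n13

Result: [[3,3],[8,2],[8,5],[12,5],[15,3],[26,4],[30,1]]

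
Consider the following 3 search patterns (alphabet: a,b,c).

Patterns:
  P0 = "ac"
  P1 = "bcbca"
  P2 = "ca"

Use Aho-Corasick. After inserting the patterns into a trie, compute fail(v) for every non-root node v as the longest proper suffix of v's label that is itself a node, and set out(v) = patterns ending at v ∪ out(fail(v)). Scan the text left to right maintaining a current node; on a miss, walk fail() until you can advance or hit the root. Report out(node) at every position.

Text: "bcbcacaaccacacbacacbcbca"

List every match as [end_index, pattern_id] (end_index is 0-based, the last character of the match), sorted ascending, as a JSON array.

Build:
Trie nodes:
  0='ε' goto a→1 b→3 c→8
  1='a' goto c→2
  2='ac' goto ·  ←P0
  3='b' goto c→4
  4='bc' goto b→5
  5='bcb' goto c→6
  6='bcbc' goto a→7
  7='bcbca' goto ·  ←P1
  8='c' goto a→9
  9='ca' goto ·  ←P2

BFS fail/out derivation:
  n1('a'): parent n0 fail=0; on 'a' 0 → fail=0;  out ∅∪∅=∅
  n3('b'): parent n0 fail=0; on 'b' 0 → fail=0;  out ∅∪∅=∅
  n8('c'): parent n0 fail=0; on 'c' 0 → fail=0;  out ∅∪∅=∅
  n2('ac'): parent n1 fail=0; on 'c' 0 → fail=8;  out {0}∪∅={0}
  n4('bc'): parent n3 fail=0; on 'c' 0 → fail=8;  out ∅∪∅=∅
  n9('ca'): parent n8 fail=0; on 'a' 0 → fail=1;  out {2}∪∅={2}
  n5('bcb'): parent n4 fail=8; on 'b' 8→0 → fail=3;  out ∅∪∅=∅
  n6('bcbc'): parent n5 fail=3; on 'c' 3 → fail=4;  out ∅∪∅=∅
  n7('bcbca'): parent n6 fail=4; on 'a' 4→8 → fail=9;  out {1}∪{2}={1,2}

Run:
pos 0 'b': at 3
pos 1 'c': at 4
pos 2 'b': at 5
pos 3 'c': at 6
pos 4 'a': at 7  → match P1@[0:4],P2@[3:4]
pos 5 'c': at 2 (via fail)  → match P0@[4:5]
pos 6 'a': at 9 (via fail)  → match P2@[5:6]
pos 7 'a': at 1 (via fail)
pos 8 'c': at 2  → match P0@[7:8]
pos 9 'c': at 8 (via fail)
pos 10 'a': at 9  → match P2@[9:10]
pos 11 'c': at 2 (via fail)  → match P0@[10:11]
pos 12 'a': at 9 (via fail)  → match P2@[11:12]
pos 13 'c': at 2 (via fail)  → match P0@[12:13]
pos 14 'b': at 3 (via fail)
pos 15 'a': at 1 (via fail)
pos 16 'c': at 2  → match P0@[15:16]
pos 17 'a': at 9 (via fail)  → match P2@[16:17]
pos 18 'c': at 2 (via fail)  → match P0@[17:18]
pos 19 'b': at 3 (via fail)
pos 20 'c': at 4
pos 21 'b': at 5
pos 22 'c': at 6
pos 23 'a': at 7  → match P1@[19:23],P2@[22:23]

Result: [[4,1],[4,2],[5,0],[6,2],[8,0],[10,2],[11,0],[12,2],[13,0],[16,0],[17,2],[18,0],[23,1],[23,2]]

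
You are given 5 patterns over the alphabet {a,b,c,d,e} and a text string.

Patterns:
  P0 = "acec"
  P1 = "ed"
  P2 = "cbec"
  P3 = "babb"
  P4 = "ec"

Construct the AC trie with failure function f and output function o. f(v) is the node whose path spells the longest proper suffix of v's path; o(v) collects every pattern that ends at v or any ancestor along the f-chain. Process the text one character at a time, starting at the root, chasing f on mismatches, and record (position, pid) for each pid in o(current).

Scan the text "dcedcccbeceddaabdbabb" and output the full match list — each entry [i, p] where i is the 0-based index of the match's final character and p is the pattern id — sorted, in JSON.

Construct AC machine:
Trie nodes:
  0='ε' goto a→1 b→11 c→7 e→5
  1='a' goto c→2
  2='ac' goto e→3
  3='ace' goto c→4
  4='acec' goto ·  ←P0
  5='e' goto c→15 d→6
  6='ed' goto ·  ←P1
  7='c' goto b→8
  8='cb' goto e→9
  9='cbe' goto c→10
  10='cbec' goto ·  ←P2
  11='b' goto a→12
  12='ba' goto b→13
  13='bab' goto b→14
  14='babb' goto ·  ←P3
  15='ec' goto ·  ←P4

BFS fail/out derivation:
  n1('a'): parent n0 fail=0; on 'a' 0 → fail=0;  out ∅∪∅=∅
  n5('e'): parent n0 fail=0; on 'e' 0 → fail=0;  out ∅∪∅=∅
  n7('c'): parent n0 fail=0; on 'c' 0 → fail=0;  out ∅∪∅=∅
  n11('b'): parent n0 fail=0; on 'b' 0 → fail=0;  out ∅∪∅=∅
  n2('ac'): parent n1 fail=0; on 'c' 0 → fail=7;  out ∅∪∅=∅
  n6('ed'): parent n5 fail=0; on 'd' 0 → fail=0;  out {1}∪∅={1}
  n8('cb'): parent n7 fail=0; on 'b' 0 → fail=11;  out ∅∪∅=∅
  n12('ba'): parent n11 fail=0; on 'a' 0 → fail=1;  out ∅∪∅=∅
  n15('ec'): parent n5 fail=0; on 'c' 0 → fail=7;  out {4}∪∅={4}
  n3('ace'): parent n2 fail=7; on 'e' 7→0 → fail=5;  out ∅∪∅=∅
  n9('cbe'): parent n8 fail=11; on 'e' 11→0 → fail=5;  out ∅∪∅=∅
  n13('bab'): parent n12 fail=1; on 'b' 1→0 → fail=11;  out ∅∪∅=∅
  n4('acec'): parent n3 fail=5; on 'c' 5 → fail=15;  out {0}∪{4}={0,4}
  n10('cbec'): parent n9 fail=5; on 'c' 5 → fail=15;  out {2}∪{4}={2,4}
  n14('babb'): parent n13 fail=11; on 'b' 11→0 → fail=11;  out {3}∪∅={3}

Scan:
[0] read 'd'  n0⇒n0
[1] read 'c'  n0⇒n7
[2] read 'e'  n7⇒n5 (via fail)
[3] read 'd'  n5⇒n6  emit P1@[2:3]
[4] read 'c'  n6⇒n7 (via fail)
[5] read 'c'  n7⇒n7 (via fail)
[6] read 'c'  n7⇒n7 (via fail)
[7] read 'b'  n7⇒n8
[8] read 'e'  n8⇒n9
[9] read 'c'  n9⇒n10  emit P2@[6:9],P4@[8:9]
[10] read 'e'  n10⇒n5 (via fail)
[11] read 'd'  n5⇒n6  emit P1@[10:11]
[12] read 'd'  n6⇒n0 (via fail)
[13] read 'a'  n0⇒n1
[14] read 'a'  n1⇒n1 (via fail)
[15] read 'b'  n1⇒n11 (via fail)
[16] read 'd'  n11⇒n0 (via fail)
[17] read 'b'  n0⇒n11
[18] read 'a'  n11⇒n12
[19] read 'b'  n12⇒n13
[20] read 'b'  n13⇒n14  emit P3@[17:20]

All matches (sorted): [[3,1],[9,2],[9,4],[11,1],[20,3]]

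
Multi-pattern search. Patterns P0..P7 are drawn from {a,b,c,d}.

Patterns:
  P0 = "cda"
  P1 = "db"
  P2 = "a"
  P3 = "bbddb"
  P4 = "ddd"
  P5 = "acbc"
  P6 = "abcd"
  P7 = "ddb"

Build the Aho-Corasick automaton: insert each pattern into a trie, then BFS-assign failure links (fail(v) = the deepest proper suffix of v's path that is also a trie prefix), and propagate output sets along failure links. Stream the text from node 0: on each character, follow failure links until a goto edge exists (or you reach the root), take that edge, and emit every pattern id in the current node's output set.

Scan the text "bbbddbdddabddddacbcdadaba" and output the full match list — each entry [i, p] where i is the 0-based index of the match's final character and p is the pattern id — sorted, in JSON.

Build:
Trie nodes:
  0='ε' goto a→6 b→7 c→1 d→4
  1='c' goto d→2
  2='cd' goto a→3
  3='cda' goto ·  [P0 ends]
  4='d' goto b→5 d→12
  5='db' goto ·  [P1 ends]
  6='a' goto b→17 c→14  [P2 ends]
  7='b' goto b→8
  8='bb' goto d→9
  9='bbd' goto d→10
  10='bbdd' goto b→11
  11='bbddb' goto ·  [P3 ends]
  12='dd' goto b→20 d→13
  13='ddd' goto ·  [P4 ends]
  14='ac' goto b→15
  15='acb' goto c→16
  16='acbc' goto ·  [P5 ends]
  17='ab' goto c→18
  18='abc' goto d→19
  19='abcd' goto ·  [P6 ends]
  20='ddb' goto ·  [P7 ends]

BFS fail/out derivation:
  n1('c'): parent n0 fail=0; on 'c' 0 → fail=0;  out ∅∪∅=∅
  n4('d'): parent n0 fail=0; on 'd' 0 → fail=0;  out ∅∪∅=∅
  n6('a'): parent n0 fail=0; on 'a' 0 → fail=0;  out {2}∪∅={2}
  n7('b'): parent n0 fail=0; on 'b' 0 → fail=0;  out ∅∪∅=∅
  n2('cd'): parent n1 fail=0; on 'd' 0 → fail=4;  out ∅∪∅=∅
  n5('db'): parent n4 fail=0; on 'b' 0 → fail=7;  out {1}∪∅={1}
  n8('bb'): parent n7 fail=0; on 'b' 0 → fail=7;  out ∅∪∅=∅
  n12('dd'): parent n4 fail=0; on 'd' 0 → fail=4;  out ∅∪∅=∅
  n14('ac'): parent n6 fail=0; on 'c' 0 → fail=1;  out ∅∪∅=∅
  n17('ab'): parent n6 fail=0; on 'b' 0 → fail=7;  out ∅∪∅=∅
  n3('cda'): parent n2 fail=4; on 'a' 4→0 → fail=6;  out {0}∪{2}={0,2}
  n9('bbd'): parent n8 fail=7; on 'd' 7→0 → fail=4;  out ∅∪∅=∅
  n13('ddd'): parent n12 fail=4; on 'd' 4 → fail=12;  out {4}∪∅={4}
  n15('acb'): parent n14 fail=1; on 'b' 1→0 → fail=7;  out ∅∪∅=∅
  n18('abc'): parent n17 fail=7; on 'c' 7→0 → fail=1;  out ∅∪∅=∅
  n20('ddb'): parent n12 fail=4; on 'b' 4 → fail=5;  out {7}∪{1}={1,7}
  n10('bbdd'): parent n9 fail=4; on 'd' 4 → fail=12;  out ∅∪∅=∅
  n16('acbc'): parent n15 fail=7; on 'c' 7→0 → fail=1;  out {5}∪∅={5}
  n19('abcd'): parent n18 fail=1; on 'd' 1 → fail=2;  out {6}∪∅={6}
  n11('bbddb'): parent n10 fail=12; on 'b' 12 → fail=20;  out {3}∪{1,7}={1,3,7}

Text stream:
i=0 'b': node 0→7
i=1 'b': node 7→8
i=2 'b': node 8→8 (fail-walked)
i=3 'd': node 8→9
i=4 'd': node 9→10
i=5 'b': node 10→11  ** P1@[4:5],P3@[1:5],P7@[3:5]
i=6 'd': node 11→4 (fail-walked)
i=7 'd': node 4→12
i=8 'd': node 12→13  ** P4@[6:8]
i=9 'a': node 13→6 (fail-walked)  ** P2@[9:9]
i=10 'b': node 6→17
i=11 'd': node 17→4 (fail-walked)
i=12 'd': node 4→12
i=13 'd': node 12→13  ** P4@[11:13]
i=14 'd': node 13→13 (fail-walked)  ** P4@[12:14]
i=15 'a': node 13→6 (fail-walked)  ** P2@[15:15]
i=16 'c': node 6→14
i=17 'b': node 14→15
i=18 'c': node 15→16  ** P5@[15:18]
i=19 'd': node 16→2 (fail-walked)
i=20 'a': node 2→3  ** P0@[18:20],P2@[20:20]
i=21 'd': node 3→4 (fail-walked)
i=22 'a': node 4→6 (fail-walked)  ** P2@[22:22]
i=23 'b': node 6→17
i=24 'a': node 17→6 (fail-walked)  ** P2@[24:24]

Result: [[5,1],[5,3],[5,7],[8,4],[9,2],[13,4],[14,4],[15,2],[18,5],[20,0],[20,2],[22,2],[24,2]]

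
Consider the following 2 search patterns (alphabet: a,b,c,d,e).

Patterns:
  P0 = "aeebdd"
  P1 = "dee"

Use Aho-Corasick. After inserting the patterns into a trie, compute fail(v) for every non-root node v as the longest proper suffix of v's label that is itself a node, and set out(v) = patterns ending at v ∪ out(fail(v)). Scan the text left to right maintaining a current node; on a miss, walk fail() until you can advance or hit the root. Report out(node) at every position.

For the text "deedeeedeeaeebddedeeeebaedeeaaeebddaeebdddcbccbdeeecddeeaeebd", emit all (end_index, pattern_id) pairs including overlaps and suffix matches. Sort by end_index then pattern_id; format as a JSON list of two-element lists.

Build automaton:
Trie nodes:
  0='ε' goto a→1 d→7
  1='a' goto e→2
  2='ae' goto e→3
  3='aee' goto b→4
  4='aeeb' goto d→5
  5='aeebd' goto d→6
  6='aeebdd' goto ·  ←P0
  7='d' goto e→8
  8='de' goto e→9
  9='dee' goto ·  ←P1

Failure links (BFS by depth):
  n1('a'): parent n0 fail=0; on 'a' 0 → fail=0;  out ∅∪∅=∅
  n7('d'): parent n0 fail=0; on 'd' 0 → fail=0;  out ∅∪∅=∅
  n2('ae'): parent n1 fail=0; on 'e' 0 → fail=0;  out ∅∪∅=∅
  n8('de'): parent n7 fail=0; on 'e' 0 → fail=0;  out ∅∪∅=∅
  n3('aee'): parent n2 fail=0; on 'e' 0 → fail=0;  out ∅∪∅=∅
  n9('dee'): parent n8 fail=0; on 'e' 0 → fail=0;  out {1}∪∅={1}
  n4('aeeb'): parent n3 fail=0; on 'b' 0 → fail=0;  out ∅∪∅=∅
  n5('aeebd'): parent n4 fail=0; on 'd' 0 → fail=7;  out ∅∪∅=∅
  n6('aeebdd'): parent n5 fail=7; on 'd' 7→0 → fail=7;  out {0}∪∅={0}

Text stream:
pos 0 'd': at 7
pos 1 'e': at 8
pos 2 'e': at 9  emit P1@[0:2]
pos 3 'd': at 7 ·f
pos 4 'e': at 8
pos 5 'e': at 9  emit P1@[3:5]
pos 6 'e': at 0 ·f
pos 7 'd': at 7
pos 8 'e': at 8
pos 9 'e': at 9  emit P1@[7:9]
pos 10 'a': at 1 ·f
pos 11 'e': at 2
pos 12 'e': at 3
pos 13 'b': at 4
pos 14 'd': at 5
pos 15 'd': at 6  emit P0@[10:15]
pos 16 'e': at 8 ·f
pos 17 'd': at 7 ·f
pos 18 'e': at 8
pos 19 'e': at 9  emit P1@[17:19]
pos 20 'e': at 0 ·f
pos 21 'e': at 0
pos 22 'b': at 0
pos 23 'a': at 1
pos 24 'e': at 2
pos 25 'd': at 7 ·f
pos 26 'e': at 8
pos 27 'e': at 9  emit P1@[25:27]
pos 28 'a': at 1 ·f
pos 29 'a': at 1 ·f
pos 30 'e': at 2
pos 31 'e': at 3
pos 32 'b': at 4
pos 33 'd': at 5
pos 34 'd': at 6  emit P0@[29:34]
pos 35 'a': at 1 ·f
pos 36 'e': at 2
pos 37 'e': at 3
pos 38 'b': at 4
pos 39 'd': at 5
pos 40 'd': at 6  emit P0@[35:40]
pos 41 'd': at 7 ·f
pos 42 'c': at 0 ·f
pos 43 'b': at 0
pos 44 'c': at 0
pos 45 'c': at 0
pos 46 'b': at 0
pos 47 'd': at 7
pos 48 'e': at 8
pos 49 'e': at 9  emit P1@[47:49]
pos 50 'e': at 0 ·f
pos 51 'c': at 0
pos 52 'd': at 7
pos 53 'd': at 7 ·f
pos 54 'e': at 8
pos 55 'e': at 9  emit P1@[53:55]
pos 56 'a': at 1 ·f
pos 57 'e': at 2
pos 58 'e': at 3
pos 59 'b': at 4
pos 60 'd': at 5

Matches: [[2,1],[5,1],[9,1],[15,0],[19,1],[27,1],[34,0],[40,0],[49,1],[55,1]]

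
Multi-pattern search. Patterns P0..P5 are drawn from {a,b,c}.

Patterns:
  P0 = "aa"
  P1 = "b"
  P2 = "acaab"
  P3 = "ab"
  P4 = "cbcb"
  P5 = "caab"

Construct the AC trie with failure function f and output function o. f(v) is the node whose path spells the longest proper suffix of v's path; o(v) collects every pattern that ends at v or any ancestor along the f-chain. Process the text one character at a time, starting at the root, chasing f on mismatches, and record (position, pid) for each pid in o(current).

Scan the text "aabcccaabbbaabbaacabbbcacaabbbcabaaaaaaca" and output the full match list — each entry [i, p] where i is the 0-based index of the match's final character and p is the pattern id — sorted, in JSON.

Build:
Trie (insert patterns):
  0='ε' goto a→1 b→3 c→9
  1='a' goto a→2 b→8 c→4
  2='aa' goto ·  ←P0
  3='b' goto ·  ←P1
  4='ac' goto a→5
  5='aca' goto a→6
  6='acaa' goto b→7
  7='acaab' goto ·  ←P2
  8='ab' goto ·  ←P3
  9='c' goto a→13 b→10
  10='cb' goto c→11
  11='cbc' goto b→12
  12='cbcb' goto ·  ←P4
  13='ca' goto a→14
  14='caa' goto b→15
  15='caab' goto ·  ←P5

BFS fail/out derivation:
  fail(1) 'a': from fail(0)=0 chase 'a': 0 ⇒ 0;  out=∅∪out(0)=∅
  fail(3) 'b': from fail(0)=0 chase 'b': 0 ⇒ 0;  out={1}∪out(0)={1}
  fail(9) 'c': from fail(0)=0 chase 'c': 0 ⇒ 0;  out=∅∪out(0)=∅
  fail(2) 'aa': from fail(1)=0 chase 'a': 0 ⇒ 1;  out={0}∪out(1)={0}
  fail(4) 'ac': from fail(1)=0 chase 'c': 0 ⇒ 9;  out=∅∪out(9)=∅
  fail(8) 'ab': from fail(1)=0 chase 'b': 0 ⇒ 3;  out={3}∪out(3)={1,3}
  fail(10) 'cb': from fail(9)=0 chase 'b': 0 ⇒ 3;  out=∅∪out(3)={1}
  fail(13) 'ca': from fail(9)=0 chase 'a': 0 ⇒ 1;  out=∅∪out(1)=∅
  fail(5) 'aca': from fail(4)=9 chase 'a': 9 ⇒ 13;  out=∅∪out(13)=∅
  fail(11) 'cbc': from fail(10)=3 chase 'c': 3→0 ⇒ 9;  out=∅∪out(9)=∅
  fail(14) 'caa': from fail(13)=1 chase 'a': 1 ⇒ 2;  out=∅∪out(2)={0}
  fail(6) 'acaa': from fail(5)=13 chase 'a': 13 ⇒ 14;  out=∅∪out(14)={0}
  fail(12) 'cbcb': from fail(11)=9 chase 'b': 9 ⇒ 10;  out={4}∪out(10)={1,4}
  fail(15) 'caab': from fail(14)=2 chase 'b': 2→1 ⇒ 8;  out={5}∪out(8)={1,3,5}
  fail(7) 'acaab': from fail(6)=14 chase 'b': 14 ⇒ 15;  out={2}∪out(15)={1,2,3,5}

Run:
i=0 'a': node 0→1
i=1 'a': node 1→2  emit P0@[0:1]
i=2 'b': node 2→8 (fail-walked)  emit P1@[2:2],P3@[1:2]
i=3 'c': node 8→9 (fail-walked)
i=4 'c': node 9→9 (fail-walked)
i=5 'c': node 9→9 (fail-walked)
i=6 'a': node 9→13
i=7 'a': node 13→14  emit P0@[6:7]
i=8 'b': node 14→15  emit P1@[8:8],P3@[7:8],P5@[5:8]
i=9 'b': node 15→3 (fail-walked)  emit P1@[9:9]
i=10 'b': node 3→3 (fail-walked)  emit P1@[10:10]
i=11 'a': node 3→1 (fail-walked)
i=12 'a': node 1→2  emit P0@[11:12]
i=13 'b': node 2→8 (fail-walked)  emit P1@[13:13],P3@[12:13]
i=14 'b': node 8→3 (fail-walked)  emit P1@[14:14]
i=15 'a': node 3→1 (fail-walked)
i=16 'a': node 1→2  emit P0@[15:16]
i=17 'c': node 2→4 (fail-walked)
i=18 'a': node 4→5
i=19 'b': node 5→8 (fail-walked)  emit P1@[19:19],P3@[18:19]
i=20 'b': node 8→3 (fail-walked)  emit P1@[20:20]
i=21 'b': node 3→3 (fail-walked)  emit P1@[21:21]
i=22 'c': node 3→9 (fail-walked)
i=23 'a': node 9→13
i=24 'c': node 13→4 (fail-walked)
i=25 'a': node 4→5
i=26 'a': node 5→6  emit P0@[25:26]
i=27 'b': node 6→7  emit P1@[27:27],P2@[23:27],P3@[26:27],P5@[24:27]
i=28 'b': node 7→3 (fail-walked)  emit P1@[28:28]
i=29 'b': node 3→3 (fail-walked)  emit P1@[29:29]
i=30 'c': node 3→9 (fail-walked)
i=31 'a': node 9→13
i=32 'b': node 13→8 (fail-walked)  emit P1@[32:32],P3@[31:32]
i=33 'a': node 8→1 (fail-walked)
i=34 'a': node 1→2  emit P0@[33:34]
i=35 'a': node 2→2 (fail-walked)  emit P0@[34:35]
i=36 'a': node 2→2 (fail-walked)  emit P0@[35:36]
i=37 'a': node 2→2 (fail-walked)  emit P0@[36:37]
i=38 'a': node 2→2 (fail-walked)  emit P0@[37:38]
i=39 'c': node 2→4 (fail-walked)
i=40 'a': node 4→5

Matches: [[1,0],[2,1],[2,3],[7,0],[8,1],[8,3],[8,5],[9,1],[10,1],[12,0],[13,1],[13,3],[14,1],[16,0],[19,1],[19,3],[20,1],[21,1],[26,0],[27,1],[27,2],[27,3],[27,5],[28,1],[29,1],[32,1],[32,3],[34,0],[35,0],[36,0],[37,0],[38,0]]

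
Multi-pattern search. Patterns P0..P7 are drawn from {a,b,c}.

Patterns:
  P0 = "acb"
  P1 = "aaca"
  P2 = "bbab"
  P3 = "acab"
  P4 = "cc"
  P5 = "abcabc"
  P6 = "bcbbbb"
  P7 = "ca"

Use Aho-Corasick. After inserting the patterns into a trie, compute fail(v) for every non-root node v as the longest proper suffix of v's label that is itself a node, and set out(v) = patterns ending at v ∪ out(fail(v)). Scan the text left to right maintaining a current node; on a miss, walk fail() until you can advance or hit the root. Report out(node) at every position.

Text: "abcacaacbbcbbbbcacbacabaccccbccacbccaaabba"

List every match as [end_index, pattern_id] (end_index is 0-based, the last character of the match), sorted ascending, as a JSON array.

Construct AC machine:
Trie nodes:
  n0 'ε': a→1 b→7 c→13
  n1 'a': a→4 b→15 c→2
  n2 'ac': a→11 b→3
  n3 'acb': ·  ←P0
  n4 'aa': c→5
  n5 'aac': a→6
  n6 'aaca': ·  ←P1
  n7 'b': b→8 c→20
  n8 'bb': a→9
  n9 'bba': b→10
  n10 'bbab': ·  ←P2
  n11 'aca': b→12
  n12 'acab': ·  ←P3
  n13 'c': a→25 c→14
  n14 'cc': ·  ←P4
  n15 'ab': c→16
  n16 'abc': a→17
  n17 'abca': b→18
  n18 'abcab': c→19
  n19 'abcabc': ·  ←P5
  n20 'bc': b→21
  n21 'bcb': b→22
  n22 'bcbb': b→23
  n23 'bcbbb': b→24
  n24 'bcbbbb': ·  ←P6
  n25 'ca': ·  ←P7

Failure links (BFS by depth):
  n1('a'): parent n0 fail=0; on 'a' 0 → fail=0;  out ∅∪∅=∅
  n7('b'): parent n0 fail=0; on 'b' 0 → fail=0;  out ∅∪∅=∅
  n13('c'): parent n0 fail=0; on 'c' 0 → fail=0;  out ∅∪∅=∅
  n2('ac'): parent n1 fail=0; on 'c' 0 → fail=13;  out ∅∪∅=∅
  n4('aa'): parent n1 fail=0; on 'a' 0 → fail=1;  out ∅∪∅=∅
  n8('bb'): parent n7 fail=0; on 'b' 0 → fail=7;  out ∅∪∅=∅
  n14('cc'): parent n13 fail=0; on 'c' 0 → fail=13;  out {4}∪∅={4}
  n15('ab'): parent n1 fail=0; on 'b' 0 → fail=7;  out ∅∪∅=∅
  n20('bc'): parent n7 fail=0; on 'c' 0 → fail=13;  out ∅∪∅=∅
  n25('ca'): parent n13 fail=0; on 'a' 0 → fail=1;  out {7}∪∅={7}
  n3('acb'): parent n2 fail=13; on 'b' 13→0 → fail=7;  out {0}∪∅={0}
  n5('aac'): parent n4 fail=1; on 'c' 1 → fail=2;  out ∅∪∅=∅
  n9('bba'): parent n8 fail=7; on 'a' 7→0 → fail=1;  out ∅∪∅=∅
  n11('aca'): parent n2 fail=13; on 'a' 13 → fail=25;  out ∅∪{7}={7}
  n16('abc'): parent n15 fail=7; on 'c' 7 → fail=20;  out ∅∪∅=∅
  n21('bcb'): parent n20 fail=13; on 'b' 13→0 → fail=7;  out ∅∪∅=∅
  n6('aaca'): parent n5 fail=2; on 'a' 2 → fail=11;  out {1}∪{7}={1,7}
  n10('bbab'): parent n9 fail=1; on 'b' 1 → fail=15;  out {2}∪∅={2}
  n12('acab'): parent n11 fail=25; on 'b' 25→1 → fail=15;  out {3}∪∅={3}
  n17('abca'): parent n16 fail=20; on 'a' 20→13 → fail=25;  out ∅∪{7}={7}
  n22('bcbb'): parent n21 fail=7; on 'b' 7 → fail=8;  out ∅∪∅=∅
  n18('abcab'): parent n17 fail=25; on 'b' 25→1 → fail=15;  out ∅∪∅=∅
  n23('bcbbb'): parent n22 fail=8; on 'b' 8→7 → fail=8;  out ∅∪∅=∅
  n19('abcabc'): parent n18 fail=15; on 'c' 15 → fail=16;  out {5}∪∅={5}
  n24('bcbbbb'): parent n23 fail=8; on 'b' 8→7 → fail=8;  out {6}∪∅={6}

Text stream:
[0] read 'a'  n0⇒n1
[1] read 'b'  n1⇒n15
[2] read 'c'  n15⇒n16
[3] read 'a'  n16⇒n17  ** P7@[2:3]
[4] read 'c'  n17⇒n2 ·f
[5] read 'a'  n2⇒n11  ** P7@[4:5]
[6] read 'a'  n11⇒n4 ·f
[7] read 'c'  n4⇒n5
[8] read 'b'  n5⇒n3 ·f  ** P0@[6:8]
[9] read 'b'  n3⇒n8 ·f
[10] read 'c'  n8⇒n20 ·f
[11] read 'b'  n20⇒n21
[12] read 'b'  n21⇒n22
[13] read 'b'  n22⇒n23
[14] read 'b'  n23⇒n24  ** P6@[9:14]
[15] read 'c'  n24⇒n20 ·f
[16] read 'a'  n20⇒n25 ·f  ** P7@[15:16]
[17] read 'c'  n25⇒n2 ·f
[18] read 'b'  n2⇒n3  ** P0@[16:18]
[19] read 'a'  n3⇒n1 ·f
[20] read 'c'  n1⇒n2
[21] read 'a'  n2⇒n11  ** P7@[20:21]
[22] read 'b'  n11⇒n12  ** P3@[19:22]
[23] read 'a'  n12⇒n1 ·f
[24] read 'c'  n1⇒n2
[25] read 'c'  n2⇒n14 ·f  ** P4@[24:25]
[26] read 'c'  n14⇒n14 ·f  ** P4@[25:26]
[27] read 'c'  n14⇒n14 ·f  ** P4@[26:27]
[28] read 'b'  n14⇒n7 ·f
[29] read 'c'  n7⇒n20
[30] read 'c'  n20⇒n14 ·f  ** P4@[29:30]
[31] read 'a'  n14⇒n25 ·f  ** P7@[30:31]
[32] read 'c'  n25⇒n2 ·f
[33] read 'b'  n2⇒n3  ** P0@[31:33]
[34] read 'c'  n3⇒n20 ·f
[35] read 'c'  n20⇒n14 ·f  ** P4@[34:35]
[36] read 'a'  n14⇒n25 ·f  ** P7@[35:36]
[37] read 'a'  n25⇒n4 ·f
[38] read 'a'  n4⇒n4 ·f
[39] read 'b'  n4⇒n15 ·f
[40] read 'b'  n15⇒n8 ·f
[41] read 'a'  n8⇒n9

Matches: [[3,7],[5,7],[8,0],[14,6],[16,7],[18,0],[21,7],[22,3],[25,4],[26,4],[27,4],[30,4],[31,7],[33,0],[35,4],[36,7]]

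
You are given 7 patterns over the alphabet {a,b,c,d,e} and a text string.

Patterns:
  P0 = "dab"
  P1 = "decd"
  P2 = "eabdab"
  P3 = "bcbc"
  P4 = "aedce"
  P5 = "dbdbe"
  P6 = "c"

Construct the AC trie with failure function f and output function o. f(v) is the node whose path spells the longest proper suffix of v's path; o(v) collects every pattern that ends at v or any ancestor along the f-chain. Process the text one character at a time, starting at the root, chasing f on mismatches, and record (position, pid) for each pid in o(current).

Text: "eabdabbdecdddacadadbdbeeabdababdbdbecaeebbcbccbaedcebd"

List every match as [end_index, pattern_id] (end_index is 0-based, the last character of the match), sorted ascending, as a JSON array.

Build automaton:
Trie (insert patterns):
  0='ε' goto a→17 b→13 c→26 d→1 e→7
  1='d' goto a→2 b→22 e→4
  2='da' goto b→3
  3='dab' goto ·  ←P0
  4='de' goto c→5
  5='dec' goto d→6
  6='decd' goto ·  ←P1
  7='e' goto a→8
  8='ea' goto b→9
  9='eab' goto d→10
  10='eabd' goto a→11
  11='eabda' goto b→12
  12='eabdab' goto ·  ←P2
  13='b' goto c→14
  14='bc' goto b→15
  15='bcb' goto c→16
  16='bcbc' goto ·  ←P3
  17='a' goto e→18
  18='ae' goto d→19
  19='aed' goto c→20
  20='aedc' goto e→21
  21='aedce' goto ·  ←P4
  22='db' goto d→23
  23='dbd' goto b→24
  24='dbdb' goto e→25
  25='dbdbe' goto ·  ←P5
  26='c' goto ·  ←P6

Failure links (BFS by depth):
  n1('d'): parent n0 fail=0; on 'd' 0 → fail=0;  out ∅∪∅=∅
  n7('e'): parent n0 fail=0; on 'e' 0 → fail=0;  out ∅∪∅=∅
  n13('b'): parent n0 fail=0; on 'b' 0 → fail=0;  out ∅∪∅=∅
  n17('a'): parent n0 fail=0; on 'a' 0 → fail=0;  out ∅∪∅=∅
  n26('c'): parent n0 fail=0; on 'c' 0 → fail=0;  out {6}∪∅={6}
  n2('da'): parent n1 fail=0; on 'a' 0 → fail=17;  out ∅∪∅=∅
  n4('de'): parent n1 fail=0; on 'e' 0 → fail=7;  out ∅∪∅=∅
  n8('ea'): parent n7 fail=0; on 'a' 0 → fail=17;  out ∅∪∅=∅
  n14('bc'): parent n13 fail=0; on 'c' 0 → fail=26;  out ∅∪{6}={6}
  n18('ae'): parent n17 fail=0; on 'e' 0 → fail=7;  out ∅∪∅=∅
  n22('db'): parent n1 fail=0; on 'b' 0 → fail=13;  out ∅∪∅=∅
  n3('dab'): parent n2 fail=17; on 'b' 17→0 → fail=13;  out {0}∪∅={0}
  n5('dec'): parent n4 fail=7; on 'c' 7→0 → fail=26;  out ∅∪{6}={6}
  n9('eab'): parent n8 fail=17; on 'b' 17→0 → fail=13;  out ∅∪∅=∅
  n15('bcb'): parent n14 fail=26; on 'b' 26→0 → fail=13;  out ∅∪∅=∅
  n19('aed'): parent n18 fail=7; on 'd' 7→0 → fail=1;  out ∅∪∅=∅
  n23('dbd'): parent n22 fail=13; on 'd' 13→0 → fail=1;  out ∅∪∅=∅
  n6('decd'): parent n5 fail=26; on 'd' 26→0 → fail=1;  out {1}∪∅={1}
  n10('eabd'): parent n9 fail=13; on 'd' 13→0 → fail=1;  out ∅∪∅=∅
  n16('bcbc'): parent n15 fail=13; on 'c' 13 → fail=14;  out {3}∪{6}={3,6}
  n20('aedc'): parent n19 fail=1; on 'c' 1→0 → fail=26;  out ∅∪{6}={6}
  n24('dbdb'): parent n23 fail=1; on 'b' 1 → fail=22;  out ∅∪∅=∅
  n11('eabda'): parent n10 fail=1; on 'a' 1 → fail=2;  out ∅∪∅=∅
  n21('aedce'): parent n20 fail=26; on 'e' 26→0 → fail=7;  out {4}∪∅={4}
  n25('dbdbe'): parent n24 fail=22; on 'e' 22→13→0 → fail=7;  out {5}∪∅={5}
  n12('eabdab'): parent n11 fail=2; on 'b' 2 → fail=3;  out {2}∪{0}={0,2}

Scan:
pos 0 'e': at 7
pos 1 'a': at 8
pos 2 'b': at 9
pos 3 'd': at 10
pos 4 'a': at 11
pos 5 'b': at 12  ** P0@[3:5],P2@[0:5]
pos 6 'b': at 13 (via fail)
pos 7 'd': at 1 (via fail)
pos 8 'e': at 4
pos 9 'c': at 5  ** P6@[9:9]
pos 10 'd': at 6  ** P1@[7:10]
pos 11 'd': at 1 (via fail)
pos 12 'd': at 1 (via fail)
pos 13 'a': at 2
pos 14 'c': at 26 (via fail)  ** P6@[14:14]
pos 15 'a': at 17 (via fail)
pos 16 'd': at 1 (via fail)
pos 17 'a': at 2
pos 18 'd': at 1 (via fail)
pos 19 'b': at 22
pos 20 'd': at 23
pos 21 'b': at 24
pos 22 'e': at 25  ** P5@[18:22]
pos 23 'e': at 7 (via fail)
pos 24 'a': at 8
pos 25 'b': at 9
pos 26 'd': at 10
pos 27 'a': at 11
pos 28 'b': at 12  ** P0@[26:28],P2@[23:28]
pos 29 'a': at 17 (via fail)
pos 30 'b': at 13 (via fail)
pos 31 'd': at 1 (via fail)
pos 32 'b': at 22
pos 33 'd': at 23
pos 34 'b': at 24
pos 35 'e': at 25  ** P5@[31:35]
pos 36 'c': at 26 (via fail)  ** P6@[36:36]
pos 37 'a': at 17 (via fail)
pos 38 'e': at 18
pos 39 'e': at 7 (via fail)
pos 40 'b': at 13 (via fail)
pos 41 'b': at 13 (via fail)
pos 42 'c': at 14  ** P6@[42:42]
pos 43 'b': at 15
pos 44 'c': at 16  ** P3@[41:44],P6@[44:44]
pos 45 'c': at 26 (via fail)  ** P6@[45:45]
pos 46 'b': at 13 (via fail)
pos 47 'a': at 17 (via fail)
pos 48 'e': at 18
pos 49 'd': at 19
pos 50 'c': at 20  ** P6@[50:50]
pos 51 'e': at 21  ** P4@[47:51]
pos 52 'b': at 13 (via fail)
pos 53 'd': at 1 (via fail)

Result: [[5,0],[5,2],[9,6],[10,1],[14,6],[22,5],[28,0],[28,2],[35,5],[36,6],[42,6],[44,3],[44,6],[45,6],[50,6],[51,4]]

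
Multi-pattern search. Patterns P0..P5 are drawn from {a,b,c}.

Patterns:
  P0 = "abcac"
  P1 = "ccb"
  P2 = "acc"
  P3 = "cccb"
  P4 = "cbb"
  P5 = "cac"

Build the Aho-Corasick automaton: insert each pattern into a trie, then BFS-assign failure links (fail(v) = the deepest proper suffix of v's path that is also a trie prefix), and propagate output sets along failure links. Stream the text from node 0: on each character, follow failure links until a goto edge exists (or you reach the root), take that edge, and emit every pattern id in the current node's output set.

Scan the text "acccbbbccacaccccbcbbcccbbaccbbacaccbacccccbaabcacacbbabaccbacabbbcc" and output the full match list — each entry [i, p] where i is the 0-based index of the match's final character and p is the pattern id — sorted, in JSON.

Build:
Trie nodes:
  n0 'ε': a→1 c→6
  n1 'a': b→2 c→9
  n2 'ab': c→3
  n3 'abc': a→4
  n4 'abca': c→5
  n5 'abcac': ·  [P0 ends]
  n6 'c': a→15 b→13 c→7
  n7 'cc': b→8 c→11
  n8 'ccb': ·  [P1 ends]
  n9 'ac': c→10
  n10 'acc': ·  [P2 ends]
  n11 'ccc': b→12
  n12 'cccb': ·  [P3 ends]
  n13 'cb': b→14
  n14 'cbb': ·  [P4 ends]
  n15 'ca': c→16
  n16 'cac': ·  [P5 ends]

BFS fail/out derivation:
  fail(1) 'a': from fail(0)=0 chase 'a': 0 ⇒ 0;  out=∅∪out(0)=∅
  fail(6) 'c': from fail(0)=0 chase 'c': 0 ⇒ 0;  out=∅∪out(0)=∅
  fail(2) 'ab': from fail(1)=0 chase 'b': 0 ⇒ 0;  out=∅∪out(0)=∅
  fail(7) 'cc': from fail(6)=0 chase 'c': 0 ⇒ 6;  out=∅∪out(6)=∅
  fail(9) 'ac': from fail(1)=0 chase 'c': 0 ⇒ 6;  out=∅∪out(6)=∅
  fail(13) 'cb': from fail(6)=0 chase 'b': 0 ⇒ 0;  out=∅∪out(0)=∅
  fail(15) 'ca': from fail(6)=0 chase 'a': 0 ⇒ 1;  out=∅∪out(1)=∅
  fail(3) 'abc': from fail(2)=0 chase 'c': 0 ⇒ 6;  out=∅∪out(6)=∅
  fail(8) 'ccb': from fail(7)=6 chase 'b': 6 ⇒ 13;  out={1}∪out(13)={1}
  fail(10) 'acc': from fail(9)=6 chase 'c': 6 ⇒ 7;  out={2}∪out(7)={2}
  fail(11) 'ccc': from fail(7)=6 chase 'c': 6 ⇒ 7;  out=∅∪out(7)=∅
  fail(14) 'cbb': from fail(13)=0 chase 'b': 0 ⇒ 0;  out={4}∪out(0)={4}
  fail(16) 'cac': from fail(15)=1 chase 'c': 1 ⇒ 9;  out={5}∪out(9)={5}
  fail(4) 'abca': from fail(3)=6 chase 'a': 6 ⇒ 15;  out=∅∪out(15)=∅
  fail(12) 'cccb': from fail(11)=7 chase 'b': 7 ⇒ 8;  out={3}∪out(8)={1,3}
  fail(5) 'abcac': from fail(4)=15 chase 'c': 15 ⇒ 16;  out={0}∪out(16)={0,5}

Run:
pos 0 'a': at 1
pos 1 'c': at 9
pos 2 'c': at 10  → match P2@[0:2]
pos 3 'c': at 11 (via fail)
pos 4 'b': at 12  → match P1@[2:4],P3@[1:4]
pos 5 'b': at 14 (via fail)  → match P4@[3:5]
pos 6 'b': at 0 (via fail)
pos 7 'c': at 6
pos 8 'c': at 7
pos 9 'a': at 15 (via fail)
pos 10 'c': at 16  → match P5@[8:10]
pos 11 'a': at 15 (via fail)
pos 12 'c': at 16  → match P5@[10:12]
pos 13 'c': at 10 (via fail)  → match P2@[11:13]
pos 14 'c': at 11 (via fail)
pos 15 'c': at 11 (via fail)
pos 16 'b': at 12  → match P1@[14:16],P3@[13:16]
pos 17 'c': at 6 (via fail)
pos 18 'b': at 13
pos 19 'b': at 14  → match P4@[17:19]
pos 20 'c': at 6 (via fail)
pos 21 'c': at 7
pos 22 'c': at 11
pos 23 'b': at 12  → match P1@[21:23],P3@[20:23]
pos 24 'b': at 14 (via fail)  → match P4@[22:24]
pos 25 'a': at 1 (via fail)
pos 26 'c': at 9
pos 27 'c': at 10  → match P2@[25:27]
pos 28 'b': at 8 (via fail)  → match P1@[26:28]
pos 29 'b': at 14 (via fail)  → match P4@[27:29]
pos 30 'a': at 1 (via fail)
pos 31 'c': at 9
pos 32 'a': at 15 (via fail)
pos 33 'c': at 16  → match P5@[31:33]
pos 34 'c': at 10 (via fail)  → match P2@[32:34]
pos 35 'b': at 8 (via fail)  → match P1@[33:35]
pos 36 'a': at 1 (via fail)
pos 37 'c': at 9
pos 38 'c': at 10  → match P2@[36:38]
pos 39 'c': at 11 (via fail)
pos 40 'c': at 11 (via fail)
pos 41 'c': at 11 (via fail)
pos 42 'b': at 12  → match P1@[40:42],P3@[39:42]
pos 43 'a': at 1 (via fail)
pos 44 'a': at 1 (via fail)
pos 45 'b': at 2
pos 46 'c': at 3
pos 47 'a': at 4
pos 48 'c': at 5  → match P0@[44:48],P5@[46:48]
pos 49 'a': at 15 (via fail)
pos 50 'c': at 16  → match P5@[48:50]
pos 51 'b': at 13 (via fail)
pos 52 'b': at 14  → match P4@[50:52]
pos 53 'a': at 1 (via fail)
pos 54 'b': at 2
pos 55 'a': at 1 (via fail)
pos 56 'c': at 9
pos 57 'c': at 10  → match P2@[55:57]
pos 58 'b': at 8 (via fail)  → match P1@[56:58]
pos 59 'a': at 1 (via fail)
pos 60 'c': at 9
pos 61 'a': at 15 (via fail)
pos 62 'b': at 2 (via fail)
pos 63 'b': at 0 (via fail)
pos 64 'b': at 0
pos 65 'c': at 6
pos 66 'c': at 7

Result: [[2,2],[4,1],[4,3],[5,4],[10,5],[12,5],[13,2],[16,1],[16,3],[19,4],[23,1],[23,3],[24,4],[27,2],[28,1],[29,4],[33,5],[34,2],[35,1],[38,2],[42,1],[42,3],[48,0],[48,5],[50,5],[52,4],[57,2],[58,1]]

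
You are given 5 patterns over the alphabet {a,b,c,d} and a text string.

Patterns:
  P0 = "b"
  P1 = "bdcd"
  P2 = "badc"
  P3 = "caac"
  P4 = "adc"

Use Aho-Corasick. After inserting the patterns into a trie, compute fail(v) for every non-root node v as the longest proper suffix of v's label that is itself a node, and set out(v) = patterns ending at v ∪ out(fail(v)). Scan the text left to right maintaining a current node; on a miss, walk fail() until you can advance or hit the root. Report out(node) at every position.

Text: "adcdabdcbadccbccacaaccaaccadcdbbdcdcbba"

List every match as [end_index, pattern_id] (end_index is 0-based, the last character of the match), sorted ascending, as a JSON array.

Construct AC machine:
Trie nodes:
  0='ε' goto a→12 b→1 c→8
  1='b' goto a→5 d→2  [P0 ends]
  2='bd' goto c→3
  3='bdc' goto d→4
  4='bdcd' goto ·  [P1 ends]
  5='ba' goto d→6
  6='bad' goto c→7
  7='badc' goto ·  [P2 ends]
  8='c' goto a→9
  9='ca' goto a→10
  10='caa' goto c→11
  11='caac' goto ·  [P3 ends]
  12='a' goto d→13
  13='ad' goto c→14
  14='adc' goto ·  [P4 ends]

Failure links (BFS by depth):
  n1('b'): parent n0 fail=0; on 'b' 0 → fail=0;  out {0}∪∅={0}
  n8('c'): parent n0 fail=0; on 'c' 0 → fail=0;  out ∅∪∅=∅
  n12('a'): parent n0 fail=0; on 'a' 0 → fail=0;  out ∅∪∅=∅
  n2('bd'): parent n1 fail=0; on 'd' 0 → fail=0;  out ∅∪∅=∅
  n5('ba'): parent n1 fail=0; on 'a' 0 → fail=12;  out ∅∪∅=∅
  n9('ca'): parent n8 fail=0; on 'a' 0 → fail=12;  out ∅∪∅=∅
  n13('ad'): parent n12 fail=0; on 'd' 0 → fail=0;  out ∅∪∅=∅
  n3('bdc'): parent n2 fail=0; on 'c' 0 → fail=8;  out ∅∪∅=∅
  n6('bad'): parent n5 fail=12; on 'd' 12 → fail=13;  out ∅∪∅=∅
  n10('caa'): parent n9 fail=12; on 'a' 12→0 → fail=12;  out ∅∪∅=∅
  n14('adc'): parent n13 fail=0; on 'c' 0 → fail=8;  out {4}∪∅={4}
  n4('bdcd'): parent n3 fail=8; on 'd' 8→0 → fail=0;  out {1}∪∅={1}
  n7('badc'): parent n6 fail=13; on 'c' 13 → fail=14;  out {2}∪{4}={2,4}
  n11('caac'): parent n10 fail=12; on 'c' 12→0 → fail=8;  out {3}∪∅={3}

Text stream:
[0] read 'a'  n0⇒n12
[1] read 'd'  n12⇒n13
[2] read 'c'  n13⇒n14  emit P4@[0:2]
[3] read 'd'  n14⇒n0 (fail-walked)
[4] read 'a'  n0⇒n12
[5] read 'b'  n12⇒n1 (fail-walked)  emit P0@[5:5]
[6] read 'd'  n1⇒n2
[7] read 'c'  n2⇒n3
[8] read 'b'  n3⇒n1 (fail-walked)  emit P0@[8:8]
[9] read 'a'  n1⇒n5
[10] read 'd'  n5⇒n6
[11] read 'c'  n6⇒n7  emit P2@[8:11],P4@[9:11]
[12] read 'c'  n7⇒n8 (fail-walked)
[13] read 'b'  n8⇒n1 (fail-walked)  emit P0@[13:13]
[14] read 'c'  n1⇒n8 (fail-walked)
[15] read 'c'  n8⇒n8 (fail-walked)
[16] read 'a'  n8⇒n9
[17] read 'c'  n9⇒n8 (fail-walked)
[18] read 'a'  n8⇒n9
[19] read 'a'  n9⇒n10
[20] read 'c'  n10⇒n11  emit P3@[17:20]
[21] read 'c'  n11⇒n8 (fail-walked)
[22] read 'a'  n8⇒n9
[23] read 'a'  n9⇒n10
[24] read 'c'  n10⇒n11  emit P3@[21:24]
[25] read 'c'  n11⇒n8 (fail-walked)
[26] read 'a'  n8⇒n9
[27] read 'd'  n9⇒n13 (fail-walked)
[28] read 'c'  n13⇒n14  emit P4@[26:28]
[29] read 'd'  n14⇒n0 (fail-walked)
[30] read 'b'  n0⇒n1  emit P0@[30:30]
[31] read 'b'  n1⇒n1 (fail-walked)  emit P0@[31:31]
[32] read 'd'  n1⇒n2
[33] read 'c'  n2⇒n3
[34] read 'd'  n3⇒n4  emit P1@[31:34]
[35] read 'c'  n4⇒n8 (fail-walked)
[36] read 'b'  n8⇒n1 (fail-walked)  emit P0@[36:36]
[37] read 'b'  n1⇒n1 (fail-walked)  emit P0@[37:37]
[38] read 'a'  n1⇒n5

Result: [[2,4],[5,0],[8,0],[11,2],[11,4],[13,0],[20,3],[24,3],[28,4],[30,0],[31,0],[34,1],[36,0],[37,0]]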